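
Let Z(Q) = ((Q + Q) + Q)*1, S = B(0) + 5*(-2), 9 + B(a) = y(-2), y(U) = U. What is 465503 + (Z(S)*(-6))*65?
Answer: 490073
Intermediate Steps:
B(a) = -11 (B(a) = -9 - 2 = -11)
S = -21 (S = -11 + 5*(-2) = -11 - 10 = -21)
Z(Q) = 3*Q (Z(Q) = (2*Q + Q)*1 = (3*Q)*1 = 3*Q)
465503 + (Z(S)*(-6))*65 = 465503 + ((3*(-21))*(-6))*65 = 465503 - 63*(-6)*65 = 465503 + 378*65 = 465503 + 24570 = 490073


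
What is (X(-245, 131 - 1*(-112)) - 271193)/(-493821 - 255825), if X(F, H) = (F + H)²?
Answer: 271189/749646 ≈ 0.36176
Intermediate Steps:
(X(-245, 131 - 1*(-112)) - 271193)/(-493821 - 255825) = ((-245 + (131 - 1*(-112)))² - 271193)/(-493821 - 255825) = ((-245 + (131 + 112))² - 271193)/(-749646) = ((-245 + 243)² - 271193)*(-1/749646) = ((-2)² - 271193)*(-1/749646) = (4 - 271193)*(-1/749646) = -271189*(-1/749646) = 271189/749646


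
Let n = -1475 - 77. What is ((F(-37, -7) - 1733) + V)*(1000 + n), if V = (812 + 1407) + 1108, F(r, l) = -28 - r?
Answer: -884856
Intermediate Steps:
V = 3327 (V = 2219 + 1108 = 3327)
n = -1552
((F(-37, -7) - 1733) + V)*(1000 + n) = (((-28 - 1*(-37)) - 1733) + 3327)*(1000 - 1552) = (((-28 + 37) - 1733) + 3327)*(-552) = ((9 - 1733) + 3327)*(-552) = (-1724 + 3327)*(-552) = 1603*(-552) = -884856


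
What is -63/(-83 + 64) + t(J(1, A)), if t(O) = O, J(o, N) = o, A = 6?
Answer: 82/19 ≈ 4.3158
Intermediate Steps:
-63/(-83 + 64) + t(J(1, A)) = -63/(-83 + 64) + 1 = -63/(-19) + 1 = -63*(-1/19) + 1 = 63/19 + 1 = 82/19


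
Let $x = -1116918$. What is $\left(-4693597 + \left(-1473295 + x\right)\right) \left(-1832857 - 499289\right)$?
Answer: $16986908356260$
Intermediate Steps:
$\left(-4693597 + \left(-1473295 + x\right)\right) \left(-1832857 - 499289\right) = \left(-4693597 - 2590213\right) \left(-1832857 - 499289\right) = \left(-4693597 - 2590213\right) \left(-2332146\right) = \left(-7283810\right) \left(-2332146\right) = 16986908356260$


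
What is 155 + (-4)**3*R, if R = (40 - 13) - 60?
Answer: 2267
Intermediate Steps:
R = -33 (R = 27 - 60 = -33)
155 + (-4)**3*R = 155 + (-4)**3*(-33) = 155 - 64*(-33) = 155 + 2112 = 2267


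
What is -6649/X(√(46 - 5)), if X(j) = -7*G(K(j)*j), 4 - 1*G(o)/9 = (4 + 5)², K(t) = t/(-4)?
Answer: -6649/4851 ≈ -1.3706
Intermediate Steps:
K(t) = -t/4 (K(t) = t*(-¼) = -t/4)
G(o) = -693 (G(o) = 36 - 9*(4 + 5)² = 36 - 9*9² = 36 - 9*81 = 36 - 729 = -693)
X(j) = 4851 (X(j) = -7*(-693) = 4851)
-6649/X(√(46 - 5)) = -6649/4851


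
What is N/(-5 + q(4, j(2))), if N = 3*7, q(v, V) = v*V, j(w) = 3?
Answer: 3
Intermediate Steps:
q(v, V) = V*v
N = 21
N/(-5 + q(4, j(2))) = 21/(-5 + 3*4) = 21/(-5 + 12) = 21/7 = 21*(⅐) = 3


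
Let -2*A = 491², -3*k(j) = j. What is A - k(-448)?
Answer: -724139/6 ≈ -1.2069e+5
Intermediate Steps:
k(j) = -j/3
A = -241081/2 (A = -½*491² = -½*241081 = -241081/2 ≈ -1.2054e+5)
A - k(-448) = -241081/2 - (-1)*(-448)/3 = -241081/2 - 1*448/3 = -241081/2 - 448/3 = -724139/6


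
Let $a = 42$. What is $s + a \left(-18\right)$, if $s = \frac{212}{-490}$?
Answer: $- \frac{185326}{245} \approx -756.43$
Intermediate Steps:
$s = - \frac{106}{245}$ ($s = 212 \left(- \frac{1}{490}\right) = - \frac{106}{245} \approx -0.43265$)
$s + a \left(-18\right) = - \frac{106}{245} + 42 \left(-18\right) = - \frac{106}{245} - 756 = - \frac{185326}{245}$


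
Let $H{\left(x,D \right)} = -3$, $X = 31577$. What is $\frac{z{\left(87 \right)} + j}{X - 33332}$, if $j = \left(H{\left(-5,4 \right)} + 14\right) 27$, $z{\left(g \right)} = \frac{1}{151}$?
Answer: $- \frac{44848}{265005} \approx -0.16923$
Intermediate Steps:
$z{\left(g \right)} = \frac{1}{151}$
$j = 297$ ($j = \left(-3 + 14\right) 27 = 11 \cdot 27 = 297$)
$\frac{z{\left(87 \right)} + j}{X - 33332} = \frac{\frac{1}{151} + 297}{31577 - 33332} = \frac{44848}{151 \left(-1755\right)} = \frac{44848}{151} \left(- \frac{1}{1755}\right) = - \frac{44848}{265005}$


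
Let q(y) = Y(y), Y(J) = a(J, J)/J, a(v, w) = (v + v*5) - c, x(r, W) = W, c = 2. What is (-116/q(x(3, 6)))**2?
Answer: 121104/289 ≈ 419.04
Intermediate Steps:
a(v, w) = -2 + 6*v (a(v, w) = (v + v*5) - 1*2 = (v + 5*v) - 2 = 6*v - 2 = -2 + 6*v)
Y(J) = (-2 + 6*J)/J
q(y) = 6 - 2/y
(-116/q(x(3, 6)))**2 = (-116/(6 - 2/6))**2 = (-116/(6 - 2*1/6))**2 = (-116/(6 - 1/3))**2 = (-116/17/3)**2 = (-116*3/17)**2 = (-348/17)**2 = 121104/289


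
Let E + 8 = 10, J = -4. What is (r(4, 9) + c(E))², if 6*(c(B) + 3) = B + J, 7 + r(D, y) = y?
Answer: 16/9 ≈ 1.7778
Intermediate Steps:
r(D, y) = -7 + y
E = 2 (E = -8 + 10 = 2)
c(B) = -11/3 + B/6 (c(B) = -3 + (B - 4)/6 = -3 + (-4 + B)/6 = -3 + (-⅔ + B/6) = -11/3 + B/6)
(r(4, 9) + c(E))² = ((-7 + 9) + (-11/3 + (⅙)*2))² = (2 + (-11/3 + ⅓))² = (2 - 10/3)² = (-4/3)² = 16/9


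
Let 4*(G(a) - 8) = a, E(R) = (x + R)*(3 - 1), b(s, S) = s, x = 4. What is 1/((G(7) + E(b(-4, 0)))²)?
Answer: 16/1521 ≈ 0.010519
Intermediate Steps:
E(R) = 8 + 2*R (E(R) = (4 + R)*(3 - 1) = (4 + R)*2 = 8 + 2*R)
G(a) = 8 + a/4
1/((G(7) + E(b(-4, 0)))²) = 1/(((8 + (¼)*7) + (8 + 2*(-4)))²) = 1/(((8 + 7/4) + (8 - 8))²) = 1/((39/4 + 0)²) = 1/((39/4)²) = 1/(1521/16) = 16/1521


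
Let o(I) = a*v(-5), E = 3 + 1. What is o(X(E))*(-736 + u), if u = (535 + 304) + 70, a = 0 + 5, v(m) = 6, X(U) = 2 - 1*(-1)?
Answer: 5190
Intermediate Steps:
E = 4
X(U) = 3 (X(U) = 2 + 1 = 3)
a = 5
o(I) = 30 (o(I) = 5*6 = 30)
u = 909 (u = 839 + 70 = 909)
o(X(E))*(-736 + u) = 30*(-736 + 909) = 30*173 = 5190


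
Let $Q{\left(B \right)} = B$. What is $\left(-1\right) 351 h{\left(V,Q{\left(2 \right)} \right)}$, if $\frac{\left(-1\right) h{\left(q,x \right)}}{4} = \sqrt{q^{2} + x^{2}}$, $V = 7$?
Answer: $1404 \sqrt{53} \approx 10221.0$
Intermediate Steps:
$h{\left(q,x \right)} = - 4 \sqrt{q^{2} + x^{2}}$
$\left(-1\right) 351 h{\left(V,Q{\left(2 \right)} \right)} = \left(-1\right) 351 \left(- 4 \sqrt{7^{2} + 2^{2}}\right) = - 351 \left(- 4 \sqrt{49 + 4}\right) = - 351 \left(- 4 \sqrt{53}\right) = 1404 \sqrt{53}$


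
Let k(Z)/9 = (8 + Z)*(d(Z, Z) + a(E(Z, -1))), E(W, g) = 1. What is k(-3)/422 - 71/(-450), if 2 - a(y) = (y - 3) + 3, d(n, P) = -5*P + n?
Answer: 73303/47475 ≈ 1.5440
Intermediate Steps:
d(n, P) = n - 5*P
a(y) = 2 - y (a(y) = 2 - ((y - 3) + 3) = 2 - ((-3 + y) + 3) = 2 - y)
k(Z) = 9*(1 - 4*Z)*(8 + Z) (k(Z) = 9*((8 + Z)*((Z - 5*Z) + (2 - 1*1))) = 9*((8 + Z)*(-4*Z + (2 - 1))) = 9*((8 + Z)*(-4*Z + 1)) = 9*((8 + Z)*(1 - 4*Z)) = 9*((1 - 4*Z)*(8 + Z)) = 9*(1 - 4*Z)*(8 + Z))
k(-3)/422 - 71/(-450) = (72 - 279*(-3) - 36*(-3)²)/422 - 71/(-450) = (72 + 837 - 36*9)*(1/422) - 71*(-1/450) = (72 + 837 - 324)*(1/422) + 71/450 = 585*(1/422) + 71/450 = 585/422 + 71/450 = 73303/47475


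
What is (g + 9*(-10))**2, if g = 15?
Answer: 5625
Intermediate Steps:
(g + 9*(-10))**2 = (15 + 9*(-10))**2 = (15 - 90)**2 = (-75)**2 = 5625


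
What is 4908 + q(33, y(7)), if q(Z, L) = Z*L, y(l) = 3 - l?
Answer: 4776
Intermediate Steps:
q(Z, L) = L*Z
4908 + q(33, y(7)) = 4908 + (3 - 1*7)*33 = 4908 + (3 - 7)*33 = 4908 - 4*33 = 4908 - 132 = 4776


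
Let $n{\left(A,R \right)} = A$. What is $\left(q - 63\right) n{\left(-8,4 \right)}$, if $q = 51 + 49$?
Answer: $-296$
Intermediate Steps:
$q = 100$
$\left(q - 63\right) n{\left(-8,4 \right)} = \left(100 - 63\right) \left(-8\right) = 37 \left(-8\right) = -296$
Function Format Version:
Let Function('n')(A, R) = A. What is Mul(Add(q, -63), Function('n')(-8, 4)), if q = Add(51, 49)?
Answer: -296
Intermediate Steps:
q = 100
Mul(Add(q, -63), Function('n')(-8, 4)) = Mul(Add(100, -63), -8) = Mul(37, -8) = -296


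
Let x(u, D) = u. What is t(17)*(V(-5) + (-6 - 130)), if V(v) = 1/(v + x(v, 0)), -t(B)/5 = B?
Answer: 23137/2 ≈ 11569.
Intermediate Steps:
t(B) = -5*B
V(v) = 1/(2*v) (V(v) = 1/(v + v) = 1/(2*v))
t(17)*(V(-5) + (-6 - 130)) = (-5*17)*((1/2)/(-5) + (-6 - 130)) = -85*((1/2)*(-1/5) - 136) = -85*(-1/10 - 136) = -85*(-1361/10) = 23137/2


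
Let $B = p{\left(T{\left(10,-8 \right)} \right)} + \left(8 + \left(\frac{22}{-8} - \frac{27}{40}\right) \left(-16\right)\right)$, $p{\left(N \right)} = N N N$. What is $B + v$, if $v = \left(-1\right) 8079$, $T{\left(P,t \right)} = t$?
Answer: $- \frac{42641}{5} \approx -8528.2$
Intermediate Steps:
$p{\left(N \right)} = N^{3}$ ($p{\left(N \right)} = N^{2} N = N^{3}$)
$v = -8079$
$B = - \frac{2246}{5}$ ($B = \left(-8\right)^{3} + \left(8 + \left(\frac{22}{-8} - \frac{27}{40}\right) \left(-16\right)\right) = -512 + \left(8 + \left(22 \left(- \frac{1}{8}\right) - \frac{27}{40}\right) \left(-16\right)\right) = -512 + \left(8 + \left(- \frac{11}{4} - \frac{27}{40}\right) \left(-16\right)\right) = -512 + \left(8 - - \frac{274}{5}\right) = -512 + \left(8 + \frac{274}{5}\right) = -512 + \frac{314}{5} = - \frac{2246}{5} \approx -449.2$)
$B + v = - \frac{2246}{5} - 8079 = - \frac{42641}{5}$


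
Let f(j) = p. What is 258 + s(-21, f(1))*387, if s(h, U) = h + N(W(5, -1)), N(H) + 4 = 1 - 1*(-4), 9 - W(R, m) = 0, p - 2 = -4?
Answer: -7482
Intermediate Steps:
p = -2 (p = 2 - 4 = -2)
W(R, m) = 9 (W(R, m) = 9 - 1*0 = 9 + 0 = 9)
f(j) = -2
N(H) = 1 (N(H) = -4 + (1 - 1*(-4)) = -4 + (1 + 4) = -4 + 5 = 1)
s(h, U) = 1 + h (s(h, U) = h + 1 = 1 + h)
258 + s(-21, f(1))*387 = 258 + (1 - 21)*387 = 258 - 20*387 = 258 - 7740 = -7482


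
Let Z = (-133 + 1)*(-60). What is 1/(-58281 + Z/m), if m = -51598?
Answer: -25799/1503595479 ≈ -1.7158e-5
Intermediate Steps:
Z = 7920 (Z = -132*(-60) = 7920)
1/(-58281 + Z/m) = 1/(-58281 + 7920/(-51598)) = 1/(-58281 + 7920*(-1/51598)) = 1/(-58281 - 3960/25799) = 1/(-1503595479/25799) = -25799/1503595479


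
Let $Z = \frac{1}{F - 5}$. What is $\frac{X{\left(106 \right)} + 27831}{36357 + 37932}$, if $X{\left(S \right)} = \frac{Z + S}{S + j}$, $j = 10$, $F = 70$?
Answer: $\frac{69950877}{186713020} \approx 0.37464$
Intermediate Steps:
$Z = \frac{1}{65}$ ($Z = \frac{1}{70 - 5} = \frac{1}{65} \approx 0.015385$)
$X{\left(S \right)} = \frac{\frac{1}{65} + S}{10 + S}$ ($X{\left(S \right)} = \frac{\frac{1}{65} + S}{S + 10} = \frac{\frac{1}{65} + S}{10 + S}$)
$\frac{X{\left(106 \right)} + 27831}{36357 + 37932} = \frac{\frac{\frac{1}{65} + 106}{10 + 106} + 27831}{36357 + 37932} = \frac{\frac{1}{116} \cdot \frac{6891}{65} + 27831}{74289} = \left(\frac{1}{116} \cdot \frac{6891}{65} + 27831\right) \frac{1}{74289} = \left(\frac{6891}{7540} + 27831\right) \frac{1}{74289} = \frac{209852631}{7540} \cdot \frac{1}{74289} = \frac{69950877}{186713020}$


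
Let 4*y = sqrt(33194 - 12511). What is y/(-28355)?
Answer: -sqrt(20683)/113420 ≈ -0.0012680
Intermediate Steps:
y = sqrt(20683)/4 (y = sqrt(33194 - 12511)/4 = sqrt(20683)/4 ≈ 35.954)
y/(-28355) = (sqrt(20683)/4)/(-28355) = (sqrt(20683)/4)*(-1/28355) = -sqrt(20683)/113420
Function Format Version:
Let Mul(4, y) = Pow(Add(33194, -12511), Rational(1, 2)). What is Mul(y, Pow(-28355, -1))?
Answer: Mul(Rational(-1, 113420), Pow(20683, Rational(1, 2))) ≈ -0.0012680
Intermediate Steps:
y = Mul(Rational(1, 4), Pow(20683, Rational(1, 2))) (y = Mul(Rational(1, 4), Pow(Add(33194, -12511), Rational(1, 2))) = Mul(Rational(1, 4), Pow(20683, Rational(1, 2))) ≈ 35.954)
Mul(y, Pow(-28355, -1)) = Mul(Mul(Rational(1, 4), Pow(20683, Rational(1, 2))), Pow(-28355, -1)) = Mul(Mul(Rational(1, 4), Pow(20683, Rational(1, 2))), Rational(-1, 28355)) = Mul(Rational(-1, 113420), Pow(20683, Rational(1, 2)))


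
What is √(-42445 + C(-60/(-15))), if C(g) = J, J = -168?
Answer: I*√42613 ≈ 206.43*I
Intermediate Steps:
C(g) = -168
√(-42445 + C(-60/(-15))) = √(-42445 - 168) = √(-42613) = I*√42613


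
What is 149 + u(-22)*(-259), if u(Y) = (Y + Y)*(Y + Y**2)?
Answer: 5265101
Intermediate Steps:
u(Y) = 2*Y*(Y + Y**2) (u(Y) = (2*Y)*(Y + Y**2) = 2*Y*(Y + Y**2))
149 + u(-22)*(-259) = 149 + (2*(-22)**2*(1 - 22))*(-259) = 149 + (2*484*(-21))*(-259) = 149 - 20328*(-259) = 149 + 5264952 = 5265101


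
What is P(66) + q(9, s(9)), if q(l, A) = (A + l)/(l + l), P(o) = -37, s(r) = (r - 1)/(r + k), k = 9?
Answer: -5909/162 ≈ -36.475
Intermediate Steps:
s(r) = (-1 + r)/(9 + r) (s(r) = (r - 1)/(r + 9) = (-1 + r)/(9 + r))
q(l, A) = (A + l)/(2*l) (q(l, A) = (A + l)/((2*l)) = (A + l)*(1/(2*l)) = (A + l)/(2*l))
P(66) + q(9, s(9)) = -37 + (½)*((-1 + 9)/(9 + 9) + 9)/9 = -37 + (½)*(⅑)*(8/18 + 9) = -37 + (½)*(⅑)*((1/18)*8 + 9) = -37 + (½)*(⅑)*(4/9 + 9) = -37 + (½)*(⅑)*(85/9) = -37 + 85/162 = -5909/162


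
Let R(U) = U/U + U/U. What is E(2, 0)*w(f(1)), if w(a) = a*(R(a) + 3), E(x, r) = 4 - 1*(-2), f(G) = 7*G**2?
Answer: 210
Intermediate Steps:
R(U) = 2 (R(U) = 1 + 1 = 2)
E(x, r) = 6 (E(x, r) = 4 + 2 = 6)
w(a) = 5*a (w(a) = a*(2 + 3) = a*5 = 5*a)
E(2, 0)*w(f(1)) = 6*(5*(7*1**2)) = 6*(5*(7*1)) = 6*(5*7) = 6*35 = 210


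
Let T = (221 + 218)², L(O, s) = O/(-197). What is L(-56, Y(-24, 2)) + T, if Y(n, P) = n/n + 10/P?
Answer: 37966093/197 ≈ 1.9272e+5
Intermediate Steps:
Y(n, P) = 1 + 10/P
L(O, s) = -O/197 (L(O, s) = O*(-1/197) = -O/197)
T = 192721 (T = 439² = 192721)
L(-56, Y(-24, 2)) + T = -1/197*(-56) + 192721 = 56/197 + 192721 = 37966093/197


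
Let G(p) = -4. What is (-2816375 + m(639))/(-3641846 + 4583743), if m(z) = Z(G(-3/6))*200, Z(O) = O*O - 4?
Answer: -2813975/941897 ≈ -2.9876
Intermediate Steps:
Z(O) = -4 + O**2 (Z(O) = O**2 - 4 = -4 + O**2)
m(z) = 2400 (m(z) = (-4 + (-4)**2)*200 = (-4 + 16)*200 = 12*200 = 2400)
(-2816375 + m(639))/(-3641846 + 4583743) = (-2816375 + 2400)/(-3641846 + 4583743) = -2813975/941897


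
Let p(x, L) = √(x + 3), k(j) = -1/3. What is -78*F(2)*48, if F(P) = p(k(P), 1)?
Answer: -2496*√6 ≈ -6113.9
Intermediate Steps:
k(j) = -⅓ (k(j) = -1*⅓ = -⅓)
p(x, L) = √(3 + x)
F(P) = 2*√6/3 (F(P) = √(3 - ⅓) = √(8/3) = 2*√6/3)
-78*F(2)*48 = -52*√6*48 = -2496*√6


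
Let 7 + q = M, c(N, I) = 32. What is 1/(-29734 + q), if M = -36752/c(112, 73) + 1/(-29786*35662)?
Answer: -1062228332/32811702061315 ≈ -3.2373e-5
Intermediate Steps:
M = -1219969239303/1062228332 (M = -36752/32 + 1/(-29786*35662) = -36752*1/32 - 1/29786*1/35662 = -2297/2 - 1/1062228332 = -1219969239303/1062228332 ≈ -1148.5)
q = -1227404837627/1062228332 (q = -7 - 1219969239303/1062228332 = -1227404837627/1062228332 ≈ -1155.5)
1/(-29734 + q) = 1/(-29734 - 1227404837627/1062228332) = 1/(-32811702061315/1062228332) = -1062228332/32811702061315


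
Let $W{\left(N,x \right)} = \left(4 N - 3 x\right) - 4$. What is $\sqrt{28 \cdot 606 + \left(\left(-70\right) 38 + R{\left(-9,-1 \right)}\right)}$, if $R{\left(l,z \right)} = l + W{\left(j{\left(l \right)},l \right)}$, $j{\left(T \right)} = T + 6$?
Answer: $3 \sqrt{1590} \approx 119.62$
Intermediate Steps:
$j{\left(T \right)} = 6 + T$
$W{\left(N,x \right)} = -4 - 3 x + 4 N$ ($W{\left(N,x \right)} = \left(- 3 x + 4 N\right) - 4 = -4 - 3 x + 4 N$)
$R{\left(l,z \right)} = 20 + 2 l$ ($R{\left(l,z \right)} = l - \left(4 - 4 \left(6 + l\right) + 3 l\right) = l - \left(-20 - l\right) = l + \left(20 + l\right) = 20 + 2 l$)
$\sqrt{28 \cdot 606 + \left(\left(-70\right) 38 + R{\left(-9,-1 \right)}\right)} = \sqrt{28 \cdot 606 + \left(\left(-70\right) 38 + \left(20 + 2 \left(-9\right)\right)\right)} = \sqrt{16968 + \left(-2660 + \left(20 - 18\right)\right)} = \sqrt{16968 + \left(-2660 + 2\right)} = \sqrt{16968 - 2658} = \sqrt{14310} = 3 \sqrt{1590}$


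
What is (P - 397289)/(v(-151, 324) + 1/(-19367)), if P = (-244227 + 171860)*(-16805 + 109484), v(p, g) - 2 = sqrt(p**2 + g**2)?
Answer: 2515713185832363651/23962592476532 - 1257889067978607049*sqrt(127777)/23962592476532 ≈ -1.8659e+7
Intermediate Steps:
v(p, g) = 2 + sqrt(g**2 + p**2) (v(p, g) = 2 + sqrt(p**2 + g**2) = 2 + sqrt(g**2 + p**2))
P = -6706901193 (P = -72367*92679 = -6706901193)
(P - 397289)/(v(-151, 324) + 1/(-19367)) = (-6706901193 - 397289)/((2 + sqrt(324**2 + (-151)**2)) + 1/(-19367)) = -6707298482/((2 + sqrt(104976 + 22801)) - 1/19367) = -6707298482/((2 + sqrt(127777)) - 1/19367) = -6707298482/(38733/19367 + sqrt(127777))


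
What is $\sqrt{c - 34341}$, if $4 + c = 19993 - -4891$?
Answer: $i \sqrt{9461} \approx 97.268 i$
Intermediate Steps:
$c = 24880$ ($c = -4 + \left(19993 - -4891\right) = -4 + \left(19993 + 4891\right) = -4 + 24884 = 24880$)
$\sqrt{c - 34341} = \sqrt{24880 - 34341} = \sqrt{-9461} = i \sqrt{9461}$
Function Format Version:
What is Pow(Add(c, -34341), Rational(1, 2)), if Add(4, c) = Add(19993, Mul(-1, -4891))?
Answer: Mul(I, Pow(9461, Rational(1, 2))) ≈ Mul(97.268, I)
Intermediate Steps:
c = 24880 (c = Add(-4, Add(19993, Mul(-1, -4891))) = Add(-4, Add(19993, 4891)) = Add(-4, 24884) = 24880)
Pow(Add(c, -34341), Rational(1, 2)) = Pow(Add(24880, -34341), Rational(1, 2)) = Pow(-9461, Rational(1, 2)) = Mul(I, Pow(9461, Rational(1, 2)))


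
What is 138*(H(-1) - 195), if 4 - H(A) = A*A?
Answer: -26496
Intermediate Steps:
H(A) = 4 - A**2 (H(A) = 4 - A*A = 4 - A**2)
138*(H(-1) - 195) = 138*((4 - 1*(-1)**2) - 195) = 138*((4 - 1*1) - 195) = 138*((4 - 1) - 195) = 138*(3 - 195) = 138*(-192) = -26496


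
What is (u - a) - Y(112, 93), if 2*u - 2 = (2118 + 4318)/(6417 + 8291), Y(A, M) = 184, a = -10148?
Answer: 73284219/7354 ≈ 9965.2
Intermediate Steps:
u = 8963/7354 (u = 1 + ((2118 + 4318)/(6417 + 8291))/2 = 1 + (6436/14708)/2 = 1 + (6436*(1/14708))/2 = 1 + (½)*(1609/3677) = 1 + 1609/7354 = 8963/7354 ≈ 1.2188)
(u - a) - Y(112, 93) = (8963/7354 - 1*(-10148)) - 1*184 = (8963/7354 + 10148) - 184 = 74637355/7354 - 184 = 73284219/7354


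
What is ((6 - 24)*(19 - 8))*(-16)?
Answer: 3168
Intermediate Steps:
((6 - 24)*(19 - 8))*(-16) = -18*11*(-16) = -198*(-16) = 3168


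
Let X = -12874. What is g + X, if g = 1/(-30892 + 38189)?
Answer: -93941577/7297 ≈ -12874.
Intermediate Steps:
g = 1/7297 ≈ 0.00013704
g + X = 1/7297 - 12874 = -93941577/7297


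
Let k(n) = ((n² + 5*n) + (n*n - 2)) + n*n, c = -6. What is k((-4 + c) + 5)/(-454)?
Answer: -24/227 ≈ -0.10573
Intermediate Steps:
k(n) = -2 + 3*n² + 5*n (k(n) = ((n² + 5*n) + (n² - 2)) + n² = ((n² + 5*n) + (-2 + n²)) + n² = (-2 + 2*n² + 5*n) + n² = -2 + 3*n² + 5*n)
k((-4 + c) + 5)/(-454) = (-2 + 3*((-4 - 6) + 5)² + 5*((-4 - 6) + 5))/(-454) = (-2 + 3*(-10 + 5)² + 5*(-10 + 5))*(-1/454) = (-2 + 3*(-5)² + 5*(-5))*(-1/454) = (-2 + 3*25 - 25)*(-1/454) = (-2 + 75 - 25)*(-1/454) = 48*(-1/454) = -24/227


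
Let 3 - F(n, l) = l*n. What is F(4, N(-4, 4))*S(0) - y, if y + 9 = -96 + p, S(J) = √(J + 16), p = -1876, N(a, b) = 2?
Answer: 1961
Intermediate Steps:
F(n, l) = 3 - l*n
S(J) = √(16 + J)
y = -1981 (y = -9 + (-96 - 1876) = -9 - 1972 = -1981)
F(4, N(-4, 4))*S(0) - y = (3 - 1*2*4)*√(16 + 0) - 1*(-1981) = (3 - 8)*√16 + 1981 = -5*4 + 1981 = -20 + 1981 = 1961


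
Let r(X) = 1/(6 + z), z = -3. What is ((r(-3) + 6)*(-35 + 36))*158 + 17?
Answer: 3053/3 ≈ 1017.7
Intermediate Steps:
r(X) = ⅓ (r(X) = 1/(6 - 3) = 1/3 = ⅓)
((r(-3) + 6)*(-35 + 36))*158 + 17 = ((⅓ + 6)*(-35 + 36))*158 + 17 = ((19/3)*1)*158 + 17 = (19/3)*158 + 17 = 3002/3 + 17 = 3053/3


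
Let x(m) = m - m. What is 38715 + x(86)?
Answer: 38715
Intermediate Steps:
x(m) = 0
38715 + x(86) = 38715 + 0 = 38715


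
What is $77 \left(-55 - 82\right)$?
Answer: $-10549$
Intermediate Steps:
$77 \left(-55 - 82\right) = 77 \left(-137\right) = -10549$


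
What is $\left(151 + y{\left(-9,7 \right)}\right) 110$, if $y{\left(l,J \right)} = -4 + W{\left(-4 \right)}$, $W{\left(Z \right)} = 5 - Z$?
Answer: $17160$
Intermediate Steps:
$y{\left(l,J \right)} = 5$ ($y{\left(l,J \right)} = -4 + \left(5 - -4\right) = -4 + \left(5 + 4\right) = -4 + 9 = 5$)
$\left(151 + y{\left(-9,7 \right)}\right) 110 = \left(151 + 5\right) 110 = 156 \cdot 110 = 17160$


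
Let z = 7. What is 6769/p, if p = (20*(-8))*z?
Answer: -967/160 ≈ -6.0437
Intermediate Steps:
p = -1120 (p = (20*(-8))*7 = -160*7 = -1120)
6769/p = 6769/(-1120) = 6769*(-1/1120) = -967/160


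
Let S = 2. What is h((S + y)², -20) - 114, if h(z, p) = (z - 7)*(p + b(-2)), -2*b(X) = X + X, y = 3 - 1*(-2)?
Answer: -870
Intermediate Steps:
y = 5 (y = 3 + 2 = 5)
b(X) = -X (b(X) = -(X + X)/2 = -X)
h(z, p) = (-7 + z)*(2 + p) (h(z, p) = (z - 7)*(p - 1*(-2)) = (-7 + z)*(p + 2) = (-7 + z)*(2 + p))
h((S + y)², -20) - 114 = (-14 - 7*(-20) + 2*(2 + 5)² - 20*(2 + 5)²) - 114 = (-14 + 140 + 2*7² - 20*7²) - 114 = (-14 + 140 + 2*49 - 20*49) - 114 = (-14 + 140 + 98 - 980) - 114 = -756 - 114 = -870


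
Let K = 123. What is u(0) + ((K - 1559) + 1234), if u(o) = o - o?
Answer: -202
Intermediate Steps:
u(o) = 0
u(0) + ((K - 1559) + 1234) = 0 + ((123 - 1559) + 1234) = 0 + (-1436 + 1234) = 0 - 202 = -202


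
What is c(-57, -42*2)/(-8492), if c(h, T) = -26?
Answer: 13/4246 ≈ 0.0030617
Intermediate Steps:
c(-57, -42*2)/(-8492) = -26/(-8492) = -26*(-1/8492) = 13/4246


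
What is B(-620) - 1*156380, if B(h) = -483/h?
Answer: -96955117/620 ≈ -1.5638e+5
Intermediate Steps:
B(-620) - 1*156380 = -483/(-620) - 1*156380 = -483*(-1/620) - 156380 = 483/620 - 156380 = -96955117/620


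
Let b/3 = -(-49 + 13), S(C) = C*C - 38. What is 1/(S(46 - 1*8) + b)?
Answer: 1/1514 ≈ 0.00066050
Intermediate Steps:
S(C) = -38 + C² (S(C) = C² - 38 = -38 + C²)
b = 108 (b = 3*(-(-49 + 13)) = 3*(-1*(-36)) = 3*36 = 108)
1/(S(46 - 1*8) + b) = 1/((-38 + (46 - 1*8)²) + 108) = 1/((-38 + (46 - 8)²) + 108) = 1/((-38 + 38²) + 108) = 1/((-38 + 1444) + 108) = 1/(1406 + 108) = 1/1514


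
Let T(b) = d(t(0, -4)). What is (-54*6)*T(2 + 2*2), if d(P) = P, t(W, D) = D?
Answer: 1296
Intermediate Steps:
T(b) = -4
(-54*6)*T(2 + 2*2) = -54*6*(-4) = -324*(-4) = 1296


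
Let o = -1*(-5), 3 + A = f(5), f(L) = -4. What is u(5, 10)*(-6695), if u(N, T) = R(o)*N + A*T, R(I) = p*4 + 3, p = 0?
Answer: 368225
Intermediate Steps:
A = -7 (A = -3 - 4 = -7)
o = 5
R(I) = 3 (R(I) = 0*4 + 3 = 0 + 3 = 3)
u(N, T) = -7*T + 3*N (u(N, T) = 3*N - 7*T = -7*T + 3*N)
u(5, 10)*(-6695) = (-7*10 + 3*5)*(-6695) = (-70 + 15)*(-6695) = -55*(-6695) = 368225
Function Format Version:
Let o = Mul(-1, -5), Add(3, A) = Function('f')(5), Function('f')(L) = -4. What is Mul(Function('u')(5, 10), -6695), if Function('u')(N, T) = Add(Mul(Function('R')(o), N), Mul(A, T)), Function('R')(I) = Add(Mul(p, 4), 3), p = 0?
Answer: 368225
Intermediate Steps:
A = -7 (A = Add(-3, -4) = -7)
o = 5
Function('R')(I) = 3 (Function('R')(I) = Add(Mul(0, 4), 3) = Add(0, 3) = 3)
Function('u')(N, T) = Add(Mul(-7, T), Mul(3, N)) (Function('u')(N, T) = Add(Mul(3, N), Mul(-7, T)) = Add(Mul(-7, T), Mul(3, N)))
Mul(Function('u')(5, 10), -6695) = Mul(Add(Mul(-7, 10), Mul(3, 5)), -6695) = Mul(Add(-70, 15), -6695) = Mul(-55, -6695) = 368225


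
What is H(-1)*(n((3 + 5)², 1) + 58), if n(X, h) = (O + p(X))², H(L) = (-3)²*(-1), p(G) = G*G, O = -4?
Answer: -150700698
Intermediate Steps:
p(G) = G²
H(L) = -9 (H(L) = 9*(-1) = -9)
n(X, h) = (-4 + X²)²
H(-1)*(n((3 + 5)², 1) + 58) = -9*((-4 + ((3 + 5)²)²)² + 58) = -9*((-4 + (8²)²)² + 58) = -9*((-4 + 64²)² + 58) = -9*((-4 + 4096)² + 58) = -9*(4092² + 58) = -9*(16744464 + 58) = -9*16744522 = -150700698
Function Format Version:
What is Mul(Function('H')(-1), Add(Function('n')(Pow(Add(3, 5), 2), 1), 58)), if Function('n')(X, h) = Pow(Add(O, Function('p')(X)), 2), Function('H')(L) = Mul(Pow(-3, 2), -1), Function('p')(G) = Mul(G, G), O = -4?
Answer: -150700698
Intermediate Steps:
Function('p')(G) = Pow(G, 2)
Function('H')(L) = -9 (Function('H')(L) = Mul(9, -1) = -9)
Function('n')(X, h) = Pow(Add(-4, Pow(X, 2)), 2)
Mul(Function('H')(-1), Add(Function('n')(Pow(Add(3, 5), 2), 1), 58)) = Mul(-9, Add(Pow(Add(-4, Pow(Pow(Add(3, 5), 2), 2)), 2), 58)) = Mul(-9, Add(Pow(Add(-4, Pow(Pow(8, 2), 2)), 2), 58)) = Mul(-9, Add(Pow(Add(-4, Pow(64, 2)), 2), 58)) = Mul(-9, Add(Pow(Add(-4, 4096), 2), 58)) = Mul(-9, Add(Pow(4092, 2), 58)) = Mul(-9, Add(16744464, 58)) = Mul(-9, 16744522) = -150700698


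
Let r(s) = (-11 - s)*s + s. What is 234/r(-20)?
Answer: -117/100 ≈ -1.1700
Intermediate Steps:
r(s) = s + s*(-11 - s) (r(s) = s*(-11 - s) + s = s + s*(-11 - s))
234/r(-20) = 234/((-1*(-20)*(10 - 20))) = 234/((-1*(-20)*(-10))) = 234/(-200) = 234*(-1/200) = -117/100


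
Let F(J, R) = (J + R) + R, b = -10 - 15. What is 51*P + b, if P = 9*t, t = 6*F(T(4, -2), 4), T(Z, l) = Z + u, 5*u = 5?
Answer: 35777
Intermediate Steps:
u = 1 (u = (1/5)*5 = 1)
b = -25
T(Z, l) = 1 + Z (T(Z, l) = Z + 1 = 1 + Z)
F(J, R) = J + 2*R
t = 78 (t = 6*((1 + 4) + 2*4) = 6*(5 + 8) = 6*13 = 78)
P = 702 (P = 9*78 = 702)
51*P + b = 51*702 - 25 = 35802 - 25 = 35777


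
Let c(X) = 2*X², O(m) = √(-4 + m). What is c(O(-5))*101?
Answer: -1818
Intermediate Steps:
c(O(-5))*101 = (2*(√(-4 - 5))²)*101 = (2*(√(-9))²)*101 = (2*(3*I)²)*101 = (2*(-9))*101 = -18*101 = -1818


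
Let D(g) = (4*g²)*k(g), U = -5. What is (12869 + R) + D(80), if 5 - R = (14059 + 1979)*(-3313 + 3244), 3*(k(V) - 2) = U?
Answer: 3384088/3 ≈ 1.1280e+6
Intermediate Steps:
k(V) = ⅓ (k(V) = 2 + (⅓)*(-5) = 2 - 5/3 = ⅓)
D(g) = 4*g²/3 (D(g) = (4*g²)*(⅓) = 4*g²/3)
R = 1106627 (R = 5 - (14059 + 1979)*(-3313 + 3244) = 5 - 16038*(-69) = 5 - 1*(-1106622) = 5 + 1106622 = 1106627)
(12869 + R) + D(80) = (12869 + 1106627) + (4/3)*80² = 1119496 + (4/3)*6400 = 1119496 + 25600/3 = 3384088/3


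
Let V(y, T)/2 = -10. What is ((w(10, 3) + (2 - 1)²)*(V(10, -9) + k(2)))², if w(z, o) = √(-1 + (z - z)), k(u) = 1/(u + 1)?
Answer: 6962*I/9 ≈ 773.56*I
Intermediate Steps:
V(y, T) = -20 (V(y, T) = 2*(-10) = -20)
k(u) = 1/(1 + u)
w(z, o) = I (w(z, o) = √(-1 + 0) = √(-1) = I)
((w(10, 3) + (2 - 1)²)*(V(10, -9) + k(2)))² = ((I + (2 - 1)²)*(-20 + 1/(1 + 2)))² = ((I + 1²)*(-20 + 1/3))² = ((I + 1)*(-20 + ⅓))² = ((1 + I)*(-59/3))² = (-59/3 - 59*I/3)²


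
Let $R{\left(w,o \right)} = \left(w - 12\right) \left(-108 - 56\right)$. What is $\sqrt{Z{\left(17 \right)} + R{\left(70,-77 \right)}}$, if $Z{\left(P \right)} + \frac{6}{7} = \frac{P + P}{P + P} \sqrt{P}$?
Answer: $\frac{\sqrt{-466130 + 49 \sqrt{17}}}{7} \approx 97.513 i$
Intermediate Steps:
$Z{\left(P \right)} = - \frac{6}{7} + \sqrt{P}$ ($Z{\left(P \right)} = - \frac{6}{7} + \frac{P + P}{P + P} \sqrt{P} = - \frac{6}{7} + \frac{2 P}{2 P} \sqrt{P} = - \frac{6}{7} + 2 P \frac{1}{2 P} \sqrt{P} = - \frac{6}{7} + 1 \sqrt{P} = - \frac{6}{7} + \sqrt{P}$)
$R{\left(w,o \right)} = 1968 - 164 w$ ($R{\left(w,o \right)} = \left(-12 + w\right) \left(-164\right) = 1968 - 164 w$)
$\sqrt{Z{\left(17 \right)} + R{\left(70,-77 \right)}} = \sqrt{\left(- \frac{6}{7} + \sqrt{17}\right) + \left(1968 - 11480\right)} = \sqrt{\left(- \frac{6}{7} + \sqrt{17}\right) - 9512} = \sqrt{- \frac{66590}{7} + \sqrt{17}}$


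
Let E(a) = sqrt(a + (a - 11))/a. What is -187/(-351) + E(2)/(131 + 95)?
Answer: 187/351 + I*sqrt(7)/452 ≈ 0.53276 + 0.0058534*I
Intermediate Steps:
E(a) = sqrt(-11 + 2*a)/a (E(a) = sqrt(a + (-11 + a))/a = sqrt(-11 + 2*a)/a)
-187/(-351) + E(2)/(131 + 95) = -187/(-351) + (sqrt(-11 + 2*2)/2)/(131 + 95) = -187*(-1/351) + (sqrt(-11 + 4)/2)/226 = 187/351 + (sqrt(-7)/2)*(1/226) = 187/351 + ((I*sqrt(7))/2)*(1/226) = 187/351 + (I*sqrt(7)/2)*(1/226) = 187/351 + I*sqrt(7)/452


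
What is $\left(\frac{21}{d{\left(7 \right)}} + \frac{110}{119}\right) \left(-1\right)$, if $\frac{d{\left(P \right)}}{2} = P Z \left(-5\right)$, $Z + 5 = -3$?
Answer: $- \frac{9157}{9520} \approx -0.96187$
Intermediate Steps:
$Z = -8$ ($Z = -5 - 3 = -8$)
$d{\left(P \right)} = 80 P$ ($d{\left(P \right)} = 2 P \left(-8\right) \left(-5\right) = 2 - 8 P \left(-5\right) = 2 \cdot 40 P = 80 P$)
$\left(\frac{21}{d{\left(7 \right)}} + \frac{110}{119}\right) \left(-1\right) = \left(\frac{21}{80 \cdot 7} + \frac{110}{119}\right) \left(-1\right) = \left(\frac{21}{560} + 110 \cdot \frac{1}{119}\right) \left(-1\right) = \left(21 \cdot \frac{1}{560} + \frac{110}{119}\right) \left(-1\right) = \left(\frac{3}{80} + \frac{110}{119}\right) \left(-1\right) = \frac{9157}{9520} \left(-1\right) = - \frac{9157}{9520}$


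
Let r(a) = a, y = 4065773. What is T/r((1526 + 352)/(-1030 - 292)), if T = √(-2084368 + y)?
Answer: -661*√1981405/939 ≈ -990.88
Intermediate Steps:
T = √1981405 (T = √(-2084368 + 4065773) = √1981405 ≈ 1407.6)
T/r((1526 + 352)/(-1030 - 292)) = √1981405/(((1526 + 352)/(-1030 - 292))) = √1981405/((1878/(-1322))) = √1981405/((1878*(-1/1322))) = √1981405/(-939/661) = √1981405*(-661/939) = -661*√1981405/939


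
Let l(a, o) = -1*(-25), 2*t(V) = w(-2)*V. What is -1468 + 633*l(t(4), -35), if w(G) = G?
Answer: 14357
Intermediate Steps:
t(V) = -V (t(V) = (-2*V)/2 = -V)
l(a, o) = 25
-1468 + 633*l(t(4), -35) = -1468 + 633*25 = -1468 + 15825 = 14357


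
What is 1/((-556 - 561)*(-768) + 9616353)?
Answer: 1/10474209 ≈ 9.5473e-8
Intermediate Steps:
1/((-556 - 561)*(-768) + 9616353) = 1/(-1117*(-768) + 9616353) = 1/(857856 + 9616353) = 1/10474209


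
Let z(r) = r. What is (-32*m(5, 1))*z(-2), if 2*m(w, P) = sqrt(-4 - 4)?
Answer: 64*I*sqrt(2) ≈ 90.51*I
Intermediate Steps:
m(w, P) = I*sqrt(2) (m(w, P) = sqrt(-4 - 4)/2 = sqrt(-8)/2 = (2*I*sqrt(2))/2 = I*sqrt(2))
(-32*m(5, 1))*z(-2) = -32*I*sqrt(2)*(-2) = 64*I*sqrt(2)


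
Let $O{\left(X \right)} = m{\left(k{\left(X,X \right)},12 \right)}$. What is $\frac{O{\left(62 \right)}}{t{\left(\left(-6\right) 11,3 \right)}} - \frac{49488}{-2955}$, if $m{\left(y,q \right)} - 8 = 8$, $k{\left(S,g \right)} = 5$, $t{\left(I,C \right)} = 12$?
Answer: $\frac{53428}{2955} \approx 18.081$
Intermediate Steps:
$m{\left(y,q \right)} = 16$ ($m{\left(y,q \right)} = 8 + 8 = 16$)
$O{\left(X \right)} = 16$
$\frac{O{\left(62 \right)}}{t{\left(\left(-6\right) 11,3 \right)}} - \frac{49488}{-2955} = \frac{16}{12} - \frac{49488}{-2955} = 16 \cdot \frac{1}{12} - - \frac{16496}{985} = \frac{4}{3} + \frac{16496}{985} = \frac{53428}{2955}$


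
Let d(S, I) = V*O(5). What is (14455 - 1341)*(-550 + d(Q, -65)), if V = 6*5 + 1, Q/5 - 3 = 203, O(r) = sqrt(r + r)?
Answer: -7212700 + 406534*sqrt(10) ≈ -5.9271e+6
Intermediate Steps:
O(r) = sqrt(2)*sqrt(r) (O(r) = sqrt(2*r) = sqrt(2)*sqrt(r))
Q = 1030 (Q = 15 + 5*203 = 15 + 1015 = 1030)
V = 31 (V = 30 + 1 = 31)
d(S, I) = 31*sqrt(10) (d(S, I) = 31*(sqrt(2)*sqrt(5)) = 31*sqrt(10))
(14455 - 1341)*(-550 + d(Q, -65)) = (14455 - 1341)*(-550 + 31*sqrt(10)) = 13114*(-550 + 31*sqrt(10)) = -7212700 + 406534*sqrt(10)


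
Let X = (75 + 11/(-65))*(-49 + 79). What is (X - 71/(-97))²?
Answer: 8018926996441/1590121 ≈ 5.0430e+6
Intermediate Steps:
X = 29184/13 (X = (75 + 11*(-1/65))*30 = (75 - 11/65)*30 = (4864/65)*30 = 29184/13 ≈ 2244.9)
(X - 71/(-97))² = (29184/13 - 71/(-97))² = (29184/13 - 71*(-1/97))² = (29184/13 + 71/97)² = (2831771/1261)² = 8018926996441/1590121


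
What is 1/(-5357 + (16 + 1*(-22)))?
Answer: -1/5363 ≈ -0.00018646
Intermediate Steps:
1/(-5357 + (16 + 1*(-22))) = 1/(-5357 + (16 - 22)) = 1/(-5357 - 6) = 1/(-5363) = -1/5363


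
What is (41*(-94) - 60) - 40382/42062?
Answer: -82335525/21031 ≈ -3915.0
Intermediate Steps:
(41*(-94) - 60) - 40382/42062 = (-3854 - 60) - 40382/42062 = -3914 - 1*20191/21031 = -3914 - 20191/21031 = -82335525/21031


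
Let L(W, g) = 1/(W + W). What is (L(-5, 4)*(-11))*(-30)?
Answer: -33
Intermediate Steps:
L(W, g) = 1/(2*W)
(L(-5, 4)*(-11))*(-30) = (((½)/(-5))*(-11))*(-30) = (((½)*(-⅕))*(-11))*(-30) = -⅒*(-11)*(-30) = (11/10)*(-30) = -33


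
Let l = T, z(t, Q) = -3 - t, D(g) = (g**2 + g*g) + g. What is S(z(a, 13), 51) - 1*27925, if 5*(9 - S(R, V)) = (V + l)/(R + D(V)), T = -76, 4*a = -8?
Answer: -146614827/5252 ≈ -27916.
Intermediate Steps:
a = -2 (a = (1/4)*(-8) = -2)
D(g) = g + 2*g**2 (D(g) = (g**2 + g**2) + g = 2*g**2 + g = g + 2*g**2)
l = -76
S(R, V) = 9 - (-76 + V)/(5*(R + V*(1 + 2*V))) (S(R, V) = 9 - (V - 76)/(5*(R + V*(1 + 2*V))) = 9 - (-76 + V)/(5*(R + V*(1 + 2*V))))
S(z(a, 13), 51) - 1*27925 = (76 + 44*51 + 45*(-3 - 1*(-2)) + 90*51**2)/(5*((-3 - 1*(-2)) + 51 + 2*51**2)) - 1*27925 = (76 + 2244 + 45*(-3 + 2) + 90*2601)/(5*((-3 + 2) + 51 + 2*2601)) - 27925 = (76 + 2244 + 45*(-1) + 234090)/(5*(-1 + 51 + 5202)) - 27925 = (1/5)*(76 + 2244 - 45 + 234090)/5252 - 27925 = (1/5)*(1/5252)*236365 - 27925 = 47273/5252 - 27925 = -146614827/5252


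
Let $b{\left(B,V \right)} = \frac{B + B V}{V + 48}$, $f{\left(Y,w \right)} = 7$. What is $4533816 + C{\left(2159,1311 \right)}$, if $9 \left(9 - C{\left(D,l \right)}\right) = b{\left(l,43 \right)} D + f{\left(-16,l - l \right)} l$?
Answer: $\frac{1195942604}{273} \approx 4.3807 \cdot 10^{6}$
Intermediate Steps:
$b{\left(B,V \right)} = \frac{B + B V}{48 + V}$
$C{\left(D,l \right)} = 9 - \frac{7 l}{9} - \frac{44 D l}{819}$ ($C{\left(D,l \right)} = 9 - \frac{\frac{l \left(1 + 43\right)}{48 + 43} D + 7 l}{9} = 9 - \frac{l \frac{1}{91} \cdot 44 D + 7 l}{9} = 9 - \frac{\frac{44 l}{91} D + 7 l}{9} = 9 - \frac{\frac{44 D l}{91} + 7 l}{9} = 9 - \frac{7 l + \frac{44 D l}{91}}{9} = 9 - \left(\frac{7 l}{9} + \frac{44 D l}{819}\right) = 9 - \frac{7 l}{9} - \frac{44 D l}{819}$)
$4533816 + C{\left(2159,1311 \right)} = 4533816 - \left(\frac{3032}{3} + \frac{41513252}{273}\right) = 4533816 - \frac{41789164}{273} = \frac{1195942604}{273}$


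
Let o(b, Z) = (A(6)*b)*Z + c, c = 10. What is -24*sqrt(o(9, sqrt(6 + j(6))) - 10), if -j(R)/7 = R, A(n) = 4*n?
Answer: -864*sqrt(I) ≈ -610.94 - 610.94*I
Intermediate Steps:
j(R) = -7*R
o(b, Z) = 10 + 24*Z*b (o(b, Z) = ((4*6)*b)*Z + 10 = (24*b)*Z + 10 = 24*Z*b + 10 = 10 + 24*Z*b)
-24*sqrt(o(9, sqrt(6 + j(6))) - 10) = -24*sqrt((10 + 24*sqrt(6 - 7*6)*9) - 10) = -24*sqrt((10 + 24*sqrt(6 - 42)*9) - 10) = -24*sqrt((10 + 24*sqrt(-36)*9) - 10) = -24*sqrt((10 + 24*(6*I)*9) - 10) = -24*sqrt((10 + 1296*I) - 10) = -24*36*sqrt(I) = -864*sqrt(I)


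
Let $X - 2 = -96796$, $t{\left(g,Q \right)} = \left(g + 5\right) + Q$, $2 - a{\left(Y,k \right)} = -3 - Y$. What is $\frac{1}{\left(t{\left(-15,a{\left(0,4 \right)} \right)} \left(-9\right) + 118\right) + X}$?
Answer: $- \frac{1}{96631} \approx -1.0349 \cdot 10^{-5}$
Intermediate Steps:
$a{\left(Y,k \right)} = 5 + Y$ ($a{\left(Y,k \right)} = 2 - \left(-3 - Y\right) = 2 + \left(3 + Y\right) = 5 + Y$)
$t{\left(g,Q \right)} = 5 + Q + g$ ($t{\left(g,Q \right)} = \left(5 + g\right) + Q = 5 + Q + g$)
$X = -96794$ ($X = 2 - 96796 = -96794$)
$\frac{1}{\left(t{\left(-15,a{\left(0,4 \right)} \right)} \left(-9\right) + 118\right) + X} = \frac{1}{\left(\left(5 + \left(5 + 0\right) - 15\right) \left(-9\right) + 118\right) - 96794} = \frac{1}{\left(\left(5 + 5 - 15\right) \left(-9\right) + 118\right) - 96794} = \frac{1}{\left(\left(-5\right) \left(-9\right) + 118\right) - 96794} = \frac{1}{\left(45 + 118\right) - 96794} = \frac{1}{163 - 96794} = \frac{1}{-96631} = - \frac{1}{96631}$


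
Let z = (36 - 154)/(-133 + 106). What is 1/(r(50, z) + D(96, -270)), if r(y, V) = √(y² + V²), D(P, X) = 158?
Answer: 57591/8181166 - 27*√459106/8181166 ≈ 0.0048033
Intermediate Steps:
z = 118/27 (z = -118/(-27) = -118*(-1/27) = 118/27 ≈ 4.3704)
r(y, V) = √(V² + y²)
1/(r(50, z) + D(96, -270)) = 1/(√((118/27)² + 50²) + 158) = 1/(√(13924/729 + 2500) + 158) = 1/(√(1836424/729) + 158) = 1/(2*√459106/27 + 158) = 1/(158 + 2*√459106/27)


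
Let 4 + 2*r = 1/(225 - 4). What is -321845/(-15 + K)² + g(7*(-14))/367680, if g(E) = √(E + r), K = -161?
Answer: -321845/30976 + I*√2170662/54171520 ≈ -10.39 + 2.7197e-5*I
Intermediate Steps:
r = -883/442 (r = -2 + 1/(2*(225 - 4)) = -2 + (½)/221 = -2 + (½)*(1/221) = -2 + 1/442 = -883/442 ≈ -1.9977)
g(E) = √(-883/442 + E) (g(E) = √(E - 883/442) = √(-883/442 + E))
-321845/(-15 + K)² + g(7*(-14))/367680 = -321845/(-15 - 161)² + (√(-390286 + 195364*(7*(-14)))/442)/367680 = -321845/((-176)²) + (√(-390286 + 195364*(-98))/442)*(1/367680) = -321845/30976 + (√(-390286 - 19145672)/442)*(1/367680) = -321845*1/30976 + (√(-19535958)/442)*(1/367680) = -321845/30976 + ((3*I*√2170662)/442)*(1/367680) = -321845/30976 + (3*I*√2170662/442)*(1/367680) = -321845/30976 + I*√2170662/54171520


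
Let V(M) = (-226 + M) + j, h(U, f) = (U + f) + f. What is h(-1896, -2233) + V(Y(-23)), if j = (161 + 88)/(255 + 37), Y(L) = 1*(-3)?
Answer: -1924323/292 ≈ -6590.1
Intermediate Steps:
Y(L) = -3
h(U, f) = U + 2*f
j = 249/292 ≈ 0.85274
V(M) = -65743/292 + M (V(M) = (-226 + M) + 249/292 = -65743/292 + M)
h(-1896, -2233) + V(Y(-23)) = (-1896 + 2*(-2233)) + (-65743/292 - 3) = (-1896 - 4466) - 66619/292 = -6362 - 66619/292 = -1924323/292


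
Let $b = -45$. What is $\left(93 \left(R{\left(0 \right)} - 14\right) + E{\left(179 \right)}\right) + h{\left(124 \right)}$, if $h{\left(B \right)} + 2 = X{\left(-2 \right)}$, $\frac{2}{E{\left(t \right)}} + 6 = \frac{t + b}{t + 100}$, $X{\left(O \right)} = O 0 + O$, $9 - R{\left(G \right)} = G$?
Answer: $- \frac{361409}{770} \approx -469.36$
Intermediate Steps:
$R{\left(G \right)} = 9 - G$
$X{\left(O \right)} = O$ ($X{\left(O \right)} = 0 + O = O$)
$E{\left(t \right)} = \frac{2}{-6 + \frac{-45 + t}{100 + t}}$ ($E{\left(t \right)} = \frac{2}{-6 + \frac{t - 45}{t + 100}} = \frac{2}{-6 + \frac{-45 + t}{100 + t}}$)
$h{\left(B \right)} = -4$ ($h{\left(B \right)} = -2 - 2 = -4$)
$\left(93 \left(R{\left(0 \right)} - 14\right) + E{\left(179 \right)}\right) + h{\left(124 \right)} = \left(93 \left(\left(9 - 0\right) - 14\right) + \frac{2 \left(-100 - 179\right)}{5 \left(129 + 179\right)}\right) - 4 = \left(93 \left(\left(9 + 0\right) - 14\right) + \frac{2 \left(-100 - 179\right)}{5 \cdot 308}\right) - 4 = \left(93 \left(9 - 14\right) + \frac{2}{5} \cdot \frac{1}{308} \left(-279\right)\right) - 4 = \left(93 \left(-5\right) - \frac{279}{770}\right) - 4 = \left(-465 - \frac{279}{770}\right) - 4 = - \frac{358329}{770} - 4 = - \frac{361409}{770}$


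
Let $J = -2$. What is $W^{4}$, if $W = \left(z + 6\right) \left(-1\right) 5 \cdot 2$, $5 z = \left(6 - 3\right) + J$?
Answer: $14776336$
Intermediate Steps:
$z = \frac{1}{5}$ ($z = \frac{\left(6 - 3\right) - 2}{5} = \frac{3 - 2}{5} = \frac{1}{5} \cdot 1 = \frac{1}{5} \approx 0.2$)
$W = -62$ ($W = \left(\frac{1}{5} + 6\right) \left(-1\right) 5 \cdot 2 = \frac{31}{5} \left(-1\right) 5 \cdot 2 = \left(- \frac{31}{5}\right) 5 \cdot 2 = \left(-31\right) 2 = -62$)
$W^{4} = \left(-62\right)^{4} = 14776336$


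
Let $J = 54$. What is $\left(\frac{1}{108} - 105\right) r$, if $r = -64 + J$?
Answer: $\frac{56695}{54} \approx 1049.9$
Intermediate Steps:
$r = -10$ ($r = -64 + 54 = -10$)
$\left(\frac{1}{108} - 105\right) r = \left(\frac{1}{108} - 105\right) \left(-10\right) = \left(- \frac{11339}{108}\right) \left(-10\right) = \frac{56695}{54}$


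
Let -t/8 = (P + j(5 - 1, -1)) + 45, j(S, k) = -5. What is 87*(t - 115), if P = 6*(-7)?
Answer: -8613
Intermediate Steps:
P = -42
t = 16 (t = -8*((-42 - 5) + 45) = -8*(-47 + 45) = -8*(-2) = 16)
87*(t - 115) = 87*(16 - 115) = 87*(-99) = -8613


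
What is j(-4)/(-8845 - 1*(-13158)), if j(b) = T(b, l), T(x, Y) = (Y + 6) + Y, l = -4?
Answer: -2/4313 ≈ -0.00046371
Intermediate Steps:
T(x, Y) = 6 + 2*Y (T(x, Y) = (6 + Y) + Y = 6 + 2*Y)
j(b) = -2 (j(b) = 6 + 2*(-4) = 6 - 8 = -2)
j(-4)/(-8845 - 1*(-13158)) = -2/(-8845 - 1*(-13158)) = -2/(-8845 + 13158) = -2/4313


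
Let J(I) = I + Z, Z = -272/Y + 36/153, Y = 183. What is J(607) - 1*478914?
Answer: -1488016969/3111 ≈ -4.7831e+5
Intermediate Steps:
Z = -3892/3111 (Z = -272/183 + 36/153 = -272*1/183 + 36*(1/153) = -272/183 + 4/17 = -3892/3111 ≈ -1.2510)
J(I) = -3892/3111 + I (J(I) = I - 3892/3111 = -3892/3111 + I)
J(607) - 1*478914 = (-3892/3111 + 607) - 1*478914 = 1884485/3111 - 478914 = -1488016969/3111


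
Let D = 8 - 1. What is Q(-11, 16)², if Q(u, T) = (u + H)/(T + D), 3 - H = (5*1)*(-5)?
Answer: 289/529 ≈ 0.54631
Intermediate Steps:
D = 7
H = 28 (H = 3 - 5*1*(-5) = 3 - 5*(-5) = 3 - 1*(-25) = 3 + 25 = 28)
Q(u, T) = (28 + u)/(7 + T) (Q(u, T) = (u + 28)/(T + 7) = (28 + u)/(7 + T))
Q(-11, 16)² = ((28 - 11)/(7 + 16))² = (17/23)² = 289/529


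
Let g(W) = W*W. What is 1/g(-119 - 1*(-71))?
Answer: 1/2304 ≈ 0.00043403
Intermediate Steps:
g(W) = W**2
1/g(-119 - 1*(-71)) = 1/((-119 - 1*(-71))**2) = 1/((-119 + 71)**2) = 1/((-48)**2) = 1/2304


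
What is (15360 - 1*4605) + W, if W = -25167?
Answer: -14412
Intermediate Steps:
(15360 - 1*4605) + W = (15360 - 1*4605) - 25167 = (15360 - 4605) - 25167 = 10755 - 25167 = -14412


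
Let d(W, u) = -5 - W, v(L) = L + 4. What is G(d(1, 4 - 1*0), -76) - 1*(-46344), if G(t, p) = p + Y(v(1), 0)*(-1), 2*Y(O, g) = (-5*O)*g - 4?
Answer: 46270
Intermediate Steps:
v(L) = 4 + L
Y(O, g) = -2 - 5*O*g/2 (Y(O, g) = ((-5*O)*g - 4)/2 = (-5*O*g - 4)/2 = (-4 - 5*O*g)/2 = -2 - 5*O*g/2)
G(t, p) = 2 + p (G(t, p) = p + (-2 - 5/2*(4 + 1)*0)*(-1) = p + (-2 - 5/2*5*0)*(-1) = p + (-2 + 0)*(-1) = p - 2*(-1) = p + 2 = 2 + p)
G(d(1, 4 - 1*0), -76) - 1*(-46344) = (2 - 76) - 1*(-46344) = -74 + 46344 = 46270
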